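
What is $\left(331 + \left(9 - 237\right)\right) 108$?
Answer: $11124$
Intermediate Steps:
$\left(331 + \left(9 - 237\right)\right) 108 = \left(331 - 228\right) 108 = 103 \cdot 108 = 11124$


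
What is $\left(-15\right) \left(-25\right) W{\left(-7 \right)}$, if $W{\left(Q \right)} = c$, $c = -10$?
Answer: $-3750$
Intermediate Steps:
$W{\left(Q \right)} = -10$
$\left(-15\right) \left(-25\right) W{\left(-7 \right)} = \left(-15\right) \left(-25\right) \left(-10\right) = 375 \left(-10\right) = -3750$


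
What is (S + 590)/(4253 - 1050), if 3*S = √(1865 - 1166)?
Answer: 590/3203 + √699/9609 ≈ 0.18695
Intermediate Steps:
S = √699/3 (S = √(1865 - 1166)/3 = √699/3 ≈ 8.8129)
(S + 590)/(4253 - 1050) = (√699/3 + 590)/(4253 - 1050) = (590 + √699/3)/3203 = (590 + √699/3)*(1/3203) = 590/3203 + √699/9609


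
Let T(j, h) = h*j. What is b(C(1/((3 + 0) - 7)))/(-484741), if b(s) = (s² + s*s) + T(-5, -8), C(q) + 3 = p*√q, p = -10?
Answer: -8/484741 - 60*I/484741 ≈ -1.6504e-5 - 0.00012378*I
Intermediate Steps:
C(q) = -3 - 10*√q
b(s) = 40 + 2*s² (b(s) = (s² + s*s) - 8*(-5) = (s² + s²) + 40 = 2*s² + 40 = 40 + 2*s²)
b(C(1/((3 + 0) - 7)))/(-484741) = (40 + 2*(-3 - 10*I/2)²)/(-484741) = (40 + 2*(-3 - 10*I/2)²)*(-1/484741) = (40 + 2*(-3 - 5*I)²)*(-1/484741) = -40/484741 - 2*(-3 - 5*I)²/484741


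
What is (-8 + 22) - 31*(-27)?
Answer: 851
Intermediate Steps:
(-8 + 22) - 31*(-27) = 14 + 837 = 851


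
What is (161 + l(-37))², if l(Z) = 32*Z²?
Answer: 1933272961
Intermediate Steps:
(161 + l(-37))² = (161 + 32*(-37)²)² = (161 + 32*1369)² = (161 + 43808)² = 43969² = 1933272961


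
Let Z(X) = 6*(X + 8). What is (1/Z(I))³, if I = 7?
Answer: 1/729000 ≈ 1.3717e-6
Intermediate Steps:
Z(X) = 48 + 6*X (Z(X) = 6*(8 + X) = 48 + 6*X)
(1/Z(I))³ = (1/(48 + 6*7))³ = (1/(48 + 42))³ = (1/90)³ = 1/729000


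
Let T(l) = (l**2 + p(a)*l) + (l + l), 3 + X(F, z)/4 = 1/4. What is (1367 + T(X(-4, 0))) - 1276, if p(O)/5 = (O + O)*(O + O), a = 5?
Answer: -5310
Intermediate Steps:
p(O) = 20*O**2 (p(O) = 5*((O + O)*(O + O)) = 5*((2*O)*(2*O)) = 5*(4*O**2) = 20*O**2)
X(F, z) = -11 (X(F, z) = -12 + 4*(1/4) = -12 + 1 = -11)
T(l) = l**2 + 502*l (T(l) = (l**2 + (20*5**2)*l) + (l + l) = (l**2 + (20*25)*l) + 2*l = (l**2 + 500*l) + 2*l = l**2 + 502*l)
(1367 + T(X(-4, 0))) - 1276 = (1367 - 11*(502 - 11)) - 1276 = (1367 - 11*491) - 1276 = (1367 - 5401) - 1276 = -4034 - 1276 = -5310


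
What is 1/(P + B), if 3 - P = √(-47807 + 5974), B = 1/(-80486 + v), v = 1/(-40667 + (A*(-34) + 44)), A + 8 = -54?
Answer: 28828360839276104178/402080422581530049152437 + 9609493410876360681*I*√41833/402080422581530049152437 ≈ 7.1698e-5 + 0.0048882*I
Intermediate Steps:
A = -62 (A = -8 - 54 = -62)
v = -1/38515 (v = 1/(-40667 + (-62*(-34) + 44)) = 1/(-40667 + (2108 + 44)) = 1/(-40667 + 2152) = 1/(-38515) = -1/38515 ≈ -2.5964e-5)
B = -38515/3099918291 (B = 1/(-80486 - 1/38515) = 1/(-3099918291/38515) = -38515/3099918291 ≈ -1.2425e-5)
P = 3 - I*√41833 (P = 3 - √(-47807 + 5974) = 3 - √(-41833) = 3 - I*√41833 ≈ 3.0 - 204.53*I)
1/(P + B) = 1/((3 - I*√41833) - 38515/3099918291) = 1/(9299716358/3099918291 - I*√41833)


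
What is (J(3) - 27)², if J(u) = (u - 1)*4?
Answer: 361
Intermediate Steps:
J(u) = -4 + 4*u (J(u) = (-1 + u)*4 = -4 + 4*u)
(J(3) - 27)² = ((-4 + 4*3) - 27)² = ((-4 + 12) - 27)² = (8 - 27)² = (-19)² = 361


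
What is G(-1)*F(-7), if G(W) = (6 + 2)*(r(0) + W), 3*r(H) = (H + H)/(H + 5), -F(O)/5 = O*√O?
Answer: -280*I*√7 ≈ -740.81*I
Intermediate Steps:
F(O) = -5*O^(3/2) (F(O) = -5*O*√O = -5*O^(3/2))
r(H) = 2*H/(3*(5 + H)) (r(H) = ((H + H)/(H + 5))/3 = ((2*H)/(5 + H))/3 = (2*H/(5 + H))/3 = 2*H/(3*(5 + H)))
G(W) = 8*W (G(W) = (6 + 2)*((⅔)*0/(5 + 0) + W) = 8*((⅔)*0/5 + W) = 8*((⅔)*0*(⅕) + W) = 8*(0 + W) = 8*W)
G(-1)*F(-7) = (8*(-1))*(-(-35)*I*√7) = -(-40)*(-7*I*√7) = -280*I*√7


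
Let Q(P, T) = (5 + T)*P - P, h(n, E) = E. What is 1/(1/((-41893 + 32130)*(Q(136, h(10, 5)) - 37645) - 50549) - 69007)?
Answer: -355527674/24533898199717 ≈ -1.4491e-5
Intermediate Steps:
Q(P, T) = -P + P*(5 + T) (Q(P, T) = P*(5 + T) - P = -P + P*(5 + T))
1/(1/((-41893 + 32130)*(Q(136, h(10, 5)) - 37645) - 50549) - 69007) = 1/(1/((-41893 + 32130)*(136*(4 + 5) - 37645) - 50549) - 69007) = 1/(1/(-9763*(136*9 - 37645) - 50549) - 69007) = 1/(1/(-9763*(1224 - 37645) - 50549) - 69007) = 1/(1/(-9763*(-36421) - 50549) - 69007) = 1/(1/(355578223 - 50549) - 69007) = 1/(1/355527674 - 69007) = 1/(-24533898199717/355527674) = -355527674/24533898199717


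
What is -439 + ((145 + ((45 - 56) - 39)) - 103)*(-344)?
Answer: 2313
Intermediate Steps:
-439 + ((145 + ((45 - 56) - 39)) - 103)*(-344) = -439 + ((145 + (-11 - 39)) - 103)*(-344) = -439 + ((145 - 50) - 103)*(-344) = -439 + (95 - 103)*(-344) = -439 - 8*(-344) = -439 + 2752 = 2313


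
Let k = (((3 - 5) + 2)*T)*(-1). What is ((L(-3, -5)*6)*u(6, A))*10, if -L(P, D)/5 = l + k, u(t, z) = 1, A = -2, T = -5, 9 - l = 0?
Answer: -2700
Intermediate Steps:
l = 9 (l = 9 - 1*0 = 9 + 0 = 9)
k = 0 (k = (((3 - 5) + 2)*(-5))*(-1) = ((-2 + 2)*(-5))*(-1) = (0*(-5))*(-1) = 0*(-1) = 0)
L(P, D) = -45 (L(P, D) = -5*(9 + 0) = -5*9 = -45)
((L(-3, -5)*6)*u(6, A))*10 = (-45*6*1)*10 = -270*1*10 = -270*10 = -2700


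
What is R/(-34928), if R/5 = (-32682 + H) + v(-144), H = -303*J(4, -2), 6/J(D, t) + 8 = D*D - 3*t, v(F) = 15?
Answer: 573945/122248 ≈ 4.6949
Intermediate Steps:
J(D, t) = 6/(-8 + D² - 3*t) (J(D, t) = 6/(-8 + (D*D - 3*t)) = 6/(-8 + (D² - 3*t)) = 6/(-8 + D² - 3*t))
H = -909/7 (H = -(-1818)/(8 - 1*4² + 3*(-2)) = -(-1818)/(8 - 1*16 - 6) = -(-1818)/(8 - 16 - 6) = -(-1818)/(-14) = -(-1818)*(-1)/14 = -303*3/7 = -909/7 ≈ -129.86)
R = -1147890/7 (R = 5*((-32682 - 909/7) + 15) = 5*(-229683/7 + 15) = 5*(-229578/7) = -1147890/7 ≈ -1.6398e+5)
R/(-34928) = -1147890/7/(-34928) = -1147890/7*(-1/34928) = 573945/122248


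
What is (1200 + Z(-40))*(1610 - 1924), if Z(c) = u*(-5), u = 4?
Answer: -370520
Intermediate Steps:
Z(c) = -20 (Z(c) = 4*(-5) = -20)
(1200 + Z(-40))*(1610 - 1924) = (1200 - 20)*(1610 - 1924) = 1180*(-314) = -370520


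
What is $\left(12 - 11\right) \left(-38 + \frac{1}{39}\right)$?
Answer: $- \frac{1481}{39} \approx -37.974$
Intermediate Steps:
$\left(12 - 11\right) \left(-38 + \frac{1}{39}\right) = 1 \left(-38 + \frac{1}{39}\right) = 1 \left(- \frac{1481}{39}\right) = - \frac{1481}{39}$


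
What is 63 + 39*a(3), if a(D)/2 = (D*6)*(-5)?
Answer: -6957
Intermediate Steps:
a(D) = -60*D (a(D) = 2*((D*6)*(-5)) = 2*((6*D)*(-5)) = 2*(-30*D) = -60*D)
63 + 39*a(3) = 63 + 39*(-60*3) = 63 + 39*(-180) = 63 - 7020 = -6957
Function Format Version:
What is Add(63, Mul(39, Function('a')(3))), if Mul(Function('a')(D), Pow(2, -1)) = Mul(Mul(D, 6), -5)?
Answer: -6957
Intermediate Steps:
Function('a')(D) = Mul(-60, D) (Function('a')(D) = Mul(2, Mul(Mul(D, 6), -5)) = Mul(2, Mul(Mul(6, D), -5)) = Mul(2, Mul(-30, D)) = Mul(-60, D))
Add(63, Mul(39, Function('a')(3))) = Add(63, Mul(39, Mul(-60, 3))) = Add(63, Mul(39, -180)) = Add(63, -7020) = -6957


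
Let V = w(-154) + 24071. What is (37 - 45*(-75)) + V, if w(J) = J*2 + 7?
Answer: 27182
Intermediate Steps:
w(J) = 7 + 2*J (w(J) = 2*J + 7 = 7 + 2*J)
V = 23770 (V = (7 + 2*(-154)) + 24071 = (7 - 308) + 24071 = -301 + 24071 = 23770)
(37 - 45*(-75)) + V = (37 - 45*(-75)) + 23770 = (37 + 3375) + 23770 = 3412 + 23770 = 27182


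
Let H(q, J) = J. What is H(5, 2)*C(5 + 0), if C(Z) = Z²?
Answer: 50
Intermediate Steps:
H(5, 2)*C(5 + 0) = 2*(5 + 0)² = 2*5² = 2*25 = 50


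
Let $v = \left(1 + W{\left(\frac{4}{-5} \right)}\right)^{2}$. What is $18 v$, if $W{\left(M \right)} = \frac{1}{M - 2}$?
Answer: $\frac{729}{98} \approx 7.4388$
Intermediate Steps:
$W{\left(M \right)} = \frac{1}{-2 + M}$
$v = \frac{81}{196}$ ($v = \left(1 + \frac{1}{-2 + \frac{4}{-5}}\right)^{2} = \left(1 + \frac{1}{-2 + 4 \left(- \frac{1}{5}\right)}\right)^{2} = \left(1 + \frac{1}{-2 - \frac{4}{5}}\right)^{2} = \left(1 + \frac{1}{- \frac{14}{5}}\right)^{2} = \left(1 - \frac{5}{14}\right)^{2} = \left(\frac{9}{14}\right)^{2} = \frac{81}{196} \approx 0.41327$)
$18 v = 18 \cdot \frac{81}{196} = \frac{729}{98}$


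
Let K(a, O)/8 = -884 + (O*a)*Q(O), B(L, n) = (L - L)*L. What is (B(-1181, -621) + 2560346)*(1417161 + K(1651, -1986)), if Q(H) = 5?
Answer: -332192990451446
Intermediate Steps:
B(L, n) = 0 (B(L, n) = 0*L = 0)
K(a, O) = -7072 + 40*O*a (K(a, O) = 8*(-884 + (O*a)*5) = 8*(-884 + 5*O*a) = -7072 + 40*O*a)
(B(-1181, -621) + 2560346)*(1417161 + K(1651, -1986)) = (0 + 2560346)*(1417161 + (-7072 + 40*(-1986)*1651)) = 2560346*(1417161 + (-7072 - 131155440)) = 2560346*(1417161 - 131162512) = 2560346*(-129745351) = -332192990451446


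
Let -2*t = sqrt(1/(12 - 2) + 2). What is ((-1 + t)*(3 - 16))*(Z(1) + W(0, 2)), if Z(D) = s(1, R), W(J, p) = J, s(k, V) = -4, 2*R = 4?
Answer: -52 - 13*sqrt(210)/5 ≈ -89.678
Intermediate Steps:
R = 2 (R = (1/2)*4 = 2)
t = -sqrt(210)/20 (t = -sqrt(1/(12 - 2) + 2)/2 = -sqrt(1/10 + 2)/2 = -sqrt(210)/20 ≈ -0.72457)
Z(D) = -4
((-1 + t)*(3 - 16))*(Z(1) + W(0, 2)) = ((-1 - sqrt(210)/20)*(3 - 16))*(-4 + 0) = ((-1 - sqrt(210)/20)*(-13))*(-4) = (13 + 13*sqrt(210)/20)*(-4) = -52 - 13*sqrt(210)/5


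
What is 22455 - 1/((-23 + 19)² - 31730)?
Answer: 712137871/31714 ≈ 22455.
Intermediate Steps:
22455 - 1/((-23 + 19)² - 31730) = 22455 - 1/((-4)² - 31730) = 22455 - 1/(16 - 31730) = 22455 - 1/(-31714) = 22455 - 1*(-1/31714) = 22455 + 1/31714 = 712137871/31714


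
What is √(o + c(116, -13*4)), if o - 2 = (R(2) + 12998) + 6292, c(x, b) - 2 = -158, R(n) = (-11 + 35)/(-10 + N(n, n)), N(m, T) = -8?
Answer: 2*√43053/3 ≈ 138.33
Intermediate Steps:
R(n) = -4/3 (R(n) = (-11 + 35)/(-10 - 8) = 24/(-18) = 24*(-1/18) = -4/3)
c(x, b) = -156 (c(x, b) = 2 - 158 = -156)
o = 57872/3 (o = 2 + ((-4/3 + 12998) + 6292) = 2 + (38990/3 + 6292) = 2 + 57866/3 = 57872/3 ≈ 19291.)
√(o + c(116, -13*4)) = √(57872/3 - 156) = √(57404/3) = 2*√43053/3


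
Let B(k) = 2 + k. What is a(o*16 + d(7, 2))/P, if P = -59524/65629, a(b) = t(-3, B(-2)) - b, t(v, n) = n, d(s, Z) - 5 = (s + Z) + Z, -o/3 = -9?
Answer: 7350448/14881 ≈ 493.95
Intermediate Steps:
o = 27 (o = -3*(-9) = 27)
d(s, Z) = 5 + s + 2*Z (d(s, Z) = 5 + ((s + Z) + Z) = 5 + ((Z + s) + Z) = 5 + (s + 2*Z) = 5 + s + 2*Z)
a(b) = -b (a(b) = (2 - 2) - b = 0 - b = -b)
P = -59524/65629 (P = -59524*1/65629 = -59524/65629 ≈ -0.90698)
a(o*16 + d(7, 2))/P = (-(27*16 + (5 + 7 + 2*2)))/(-59524/65629) = -(432 + (5 + 7 + 4))*(-65629/59524) = -(432 + 16)*(-65629/59524) = -1*448*(-65629/59524) = -448*(-65629/59524) = 7350448/14881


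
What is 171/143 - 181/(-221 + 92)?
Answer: 47942/18447 ≈ 2.5989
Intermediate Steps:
171/143 - 181/(-221 + 92) = 171*(1/143) - 181/(-129) = 171/143 - 181*(-1/129) = 171/143 + 181/129 = 47942/18447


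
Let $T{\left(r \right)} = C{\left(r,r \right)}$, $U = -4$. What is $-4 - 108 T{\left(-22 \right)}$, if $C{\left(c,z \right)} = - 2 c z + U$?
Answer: $104972$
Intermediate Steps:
$C{\left(c,z \right)} = -4 - 2 c z$ ($C{\left(c,z \right)} = - 2 c z - 4 = -4 - 2 c z$)
$T{\left(r \right)} = -4 - 2 r^{2}$ ($T{\left(r \right)} = -4 - 2 r r = -4 - 2 r^{2}$)
$-4 - 108 T{\left(-22 \right)} = -4 - 108 \left(-4 - 2 \left(-22\right)^{2}\right) = -4 - 108 \left(-4 - 968\right) = -4 - -104976 = -4 + 104976 = 104972$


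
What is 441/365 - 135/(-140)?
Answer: 22203/10220 ≈ 2.1725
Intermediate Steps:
441/365 - 135/(-140) = 441*(1/365) - 135*(-1/140) = 441/365 + 27/28 = 22203/10220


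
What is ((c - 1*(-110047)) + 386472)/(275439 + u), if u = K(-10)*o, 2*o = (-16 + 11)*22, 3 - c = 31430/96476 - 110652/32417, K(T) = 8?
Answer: 776431793924433/430024528918754 ≈ 1.8056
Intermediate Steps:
c = 9519391759/1563731246 (c = 3 - (31430/96476 - 110652/32417) = 3 - (31430*(1/96476) - 110652*1/32417) = 3 - (15715/48238 - 110652/32417) = 3 - 1*(-4828198021/1563731246) = 3 + 4828198021/1563731246 = 9519391759/1563731246 ≈ 6.0876)
o = -55 (o = ((-16 + 11)*22)/2 = (-5*22)/2 = (½)*(-110) = -55)
u = -440 (u = 8*(-55) = -440)
((c - 1*(-110047)) + 386472)/(275439 + u) = ((9519391759/1563731246 - 1*(-110047)) + 386472)/(275439 - 440) = ((9519391759/1563731246 + 110047) + 386472)/274999 = (172093451820321/1563731246 + 386472)*(1/274999) = (776431793924433/1563731246)*(1/274999) = 776431793924433/430024528918754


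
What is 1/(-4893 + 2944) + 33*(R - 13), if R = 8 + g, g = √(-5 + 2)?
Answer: -321586/1949 + 33*I*√3 ≈ -165.0 + 57.158*I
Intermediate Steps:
g = I*√3 (g = √(-3) = I*√3 ≈ 1.732*I)
R = 8 + I*√3 ≈ 8.0 + 1.732*I
1/(-4893 + 2944) + 33*(R - 13) = 1/(-4893 + 2944) + 33*((8 + I*√3) - 13) = 1/(-1949) + 33*(-5 + I*√3) = -1/1949 + (-165 + 33*I*√3) = -321586/1949 + 33*I*√3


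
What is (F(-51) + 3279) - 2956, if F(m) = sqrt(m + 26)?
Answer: 323 + 5*I ≈ 323.0 + 5.0*I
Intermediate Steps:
F(m) = sqrt(26 + m)
(F(-51) + 3279) - 2956 = (sqrt(26 - 51) + 3279) - 2956 = (sqrt(-25) + 3279) - 2956 = (5*I + 3279) - 2956 = (3279 + 5*I) - 2956 = 323 + 5*I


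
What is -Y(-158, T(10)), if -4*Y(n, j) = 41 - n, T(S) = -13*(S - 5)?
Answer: 199/4 ≈ 49.750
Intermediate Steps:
T(S) = 65 - 13*S (T(S) = -13*(-5 + S) = 65 - 13*S)
Y(n, j) = -41/4 + n/4 (Y(n, j) = -(41 - n)/4 = -41/4 + n/4)
-Y(-158, T(10)) = -(-41/4 + (¼)*(-158)) = -(-41/4 - 79/2) = -1*(-199/4) = 199/4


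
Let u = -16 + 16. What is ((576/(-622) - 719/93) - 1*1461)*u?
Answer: 0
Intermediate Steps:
u = 0
((576/(-622) - 719/93) - 1*1461)*u = ((576/(-622) - 719/93) - 1*1461)*0 = ((576*(-1/622) - 719*1/93) - 1461)*0 = ((-288/311 - 719/93) - 1461)*0 = (-250393/28923 - 1461)*0 = -42506896/28923*0 = 0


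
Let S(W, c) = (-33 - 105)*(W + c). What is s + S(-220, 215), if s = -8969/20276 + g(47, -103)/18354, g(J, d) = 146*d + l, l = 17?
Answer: 42718558823/62024284 ≈ 688.74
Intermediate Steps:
g(J, d) = 17 + 146*d (g(J, d) = 146*d + 17 = 17 + 146*d)
S(W, c) = -138*W - 138*c (S(W, c) = -138*(W + c) = -138*W - 138*c)
s = -78197137/62024284 (s = -8969/20276 + (17 + 146*(-103))/18354 = -8969*1/20276 + (17 - 15038)*(1/18354) = -8969/20276 - 15021*1/18354 = -8969/20276 - 5007/6118 = -78197137/62024284 ≈ -1.2607)
s + S(-220, 215) = -78197137/62024284 + (-138*(-220) - 138*215) = -78197137/62024284 + (30360 - 29670) = -78197137/62024284 + 690 = 42718558823/62024284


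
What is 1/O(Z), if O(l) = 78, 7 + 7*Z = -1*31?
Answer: 1/78 ≈ 0.012821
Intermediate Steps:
Z = -38/7 (Z = -1 + (-1*31)/7 = -1 + (1/7)*(-31) = -1 - 31/7 = -38/7 ≈ -5.4286)
1/O(Z) = 1/78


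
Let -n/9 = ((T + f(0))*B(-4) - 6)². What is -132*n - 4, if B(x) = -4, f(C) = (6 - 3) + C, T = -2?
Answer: 118796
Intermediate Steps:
f(C) = 3 + C
n = -900 (n = -9*((-2 + (3 + 0))*(-4) - 6)² = -9*((-2 + 3)*(-4) - 6)² = -9*(1*(-4) - 6)² = -9*(-4 - 6)² = -9*(-10)² = -9*100 = -900)
-132*n - 4 = -132*(-900) - 4 = 118800 - 4 = 118796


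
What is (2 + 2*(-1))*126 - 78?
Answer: -78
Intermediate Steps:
(2 + 2*(-1))*126 - 78 = (2 - 2)*126 - 78 = 0*126 - 78 = 0 - 78 = -78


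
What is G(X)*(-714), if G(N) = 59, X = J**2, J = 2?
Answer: -42126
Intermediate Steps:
X = 4 (X = 2**2 = 4)
G(X)*(-714) = 59*(-714) = -42126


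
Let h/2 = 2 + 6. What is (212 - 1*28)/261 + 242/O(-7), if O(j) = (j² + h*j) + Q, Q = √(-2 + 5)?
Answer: -541577/172521 - 121*√3/1983 ≈ -3.2449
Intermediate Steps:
Q = √3 ≈ 1.7320
h = 16 (h = 2*(2 + 6) = 2*8 = 16)
O(j) = √3 + j² + 16*j (O(j) = (j² + 16*j) + √3 = √3 + j² + 16*j)
(212 - 1*28)/261 + 242/O(-7) = (212 - 1*28)/261 + 242/(√3 + (-7)² + 16*(-7)) = (212 - 28)*(1/261) + 242/(√3 + 49 - 112) = 184*(1/261) + 242/(-63 + √3) = 184/261 + 242/(-63 + √3)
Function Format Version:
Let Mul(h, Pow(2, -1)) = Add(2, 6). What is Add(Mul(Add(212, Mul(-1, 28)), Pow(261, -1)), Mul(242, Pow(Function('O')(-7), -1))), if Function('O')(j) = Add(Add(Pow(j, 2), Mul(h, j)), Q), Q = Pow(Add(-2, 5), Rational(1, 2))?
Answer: Add(Rational(-541577, 172521), Mul(Rational(-121, 1983), Pow(3, Rational(1, 2)))) ≈ -3.2449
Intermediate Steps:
Q = Pow(3, Rational(1, 2)) ≈ 1.7320
h = 16 (h = Mul(2, Add(2, 6)) = Mul(2, 8) = 16)
Function('O')(j) = Add(Pow(3, Rational(1, 2)), Pow(j, 2), Mul(16, j)) (Function('O')(j) = Add(Add(Pow(j, 2), Mul(16, j)), Pow(3, Rational(1, 2))) = Add(Pow(3, Rational(1, 2)), Pow(j, 2), Mul(16, j)))
Add(Mul(Add(212, Mul(-1, 28)), Pow(261, -1)), Mul(242, Pow(Function('O')(-7), -1))) = Add(Mul(Add(212, Mul(-1, 28)), Pow(261, -1)), Mul(242, Pow(Add(Pow(3, Rational(1, 2)), Pow(-7, 2), Mul(16, -7)), -1))) = Add(Mul(Add(212, -28), Rational(1, 261)), Mul(242, Pow(Add(Pow(3, Rational(1, 2)), 49, -112), -1))) = Add(Mul(184, Rational(1, 261)), Mul(242, Pow(Add(-63, Pow(3, Rational(1, 2))), -1))) = Add(Rational(184, 261), Mul(242, Pow(Add(-63, Pow(3, Rational(1, 2))), -1)))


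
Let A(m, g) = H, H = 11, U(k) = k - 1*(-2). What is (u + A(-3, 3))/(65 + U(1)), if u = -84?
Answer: -73/68 ≈ -1.0735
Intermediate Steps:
U(k) = 2 + k (U(k) = k + 2 = 2 + k)
A(m, g) = 11
(u + A(-3, 3))/(65 + U(1)) = (-84 + 11)/(65 + (2 + 1)) = -73/(65 + 3) = -73/68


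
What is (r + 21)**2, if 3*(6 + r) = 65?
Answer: 12100/9 ≈ 1344.4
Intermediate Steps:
r = 47/3 (r = -6 + (1/3)*65 = -6 + 65/3 = 47/3 ≈ 15.667)
(r + 21)**2 = (47/3 + 21)**2 = (110/3)**2 = 12100/9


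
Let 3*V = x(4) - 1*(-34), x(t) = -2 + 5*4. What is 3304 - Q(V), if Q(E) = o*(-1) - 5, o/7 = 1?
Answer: 3316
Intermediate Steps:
o = 7 (o = 7*1 = 7)
x(t) = 18 (x(t) = -2 + 20 = 18)
V = 52/3 (V = (18 - 1*(-34))/3 = (18 + 34)/3 = (1/3)*52 = 52/3 ≈ 17.333)
Q(E) = -12 (Q(E) = 7*(-1) - 5 = -7 - 5 = -12)
3304 - Q(V) = 3304 - 1*(-12) = 3304 + 12 = 3316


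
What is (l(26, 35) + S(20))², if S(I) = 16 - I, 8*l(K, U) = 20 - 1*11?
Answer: 529/64 ≈ 8.2656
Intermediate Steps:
l(K, U) = 9/8 (l(K, U) = (20 - 1*11)/8 = (20 - 11)/8 = (⅛)*9 = 9/8)
(l(26, 35) + S(20))² = (9/8 + (16 - 1*20))² = (9/8 + (16 - 20))² = (9/8 - 4)² = (-23/8)² = 529/64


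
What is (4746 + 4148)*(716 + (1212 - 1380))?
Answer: 4873912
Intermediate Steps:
(4746 + 4148)*(716 + (1212 - 1380)) = 8894*(716 - 168) = 8894*548 = 4873912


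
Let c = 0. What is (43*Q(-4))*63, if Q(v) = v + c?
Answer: -10836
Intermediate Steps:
Q(v) = v (Q(v) = v + 0 = v)
(43*Q(-4))*63 = (43*(-4))*63 = -172*63 = -10836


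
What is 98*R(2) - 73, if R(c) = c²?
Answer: 319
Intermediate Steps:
98*R(2) - 73 = 98*2² - 73 = 98*4 - 73 = 392 - 73 = 319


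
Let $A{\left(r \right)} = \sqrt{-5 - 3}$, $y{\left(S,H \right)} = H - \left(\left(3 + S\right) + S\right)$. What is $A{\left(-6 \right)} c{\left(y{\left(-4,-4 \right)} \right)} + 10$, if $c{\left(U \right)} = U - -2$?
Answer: $10 + 6 i \sqrt{2} \approx 10.0 + 8.4853 i$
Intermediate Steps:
$y{\left(S,H \right)} = -3 + H - 2 S$ ($y{\left(S,H \right)} = H - \left(3 + 2 S\right) = -3 + H - 2 S$)
$c{\left(U \right)} = 2 + U$ ($c{\left(U \right)} = U + 2 = 2 + U$)
$A{\left(r \right)} = 2 i \sqrt{2}$ ($A{\left(r \right)} = \sqrt{-8} = 2 i \sqrt{2}$)
$A{\left(-6 \right)} c{\left(y{\left(-4,-4 \right)} \right)} + 10 = 2 i \sqrt{2} \left(2 - -1\right) + 10 = 2 i \sqrt{2} \left(2 + 1\right) + 10 = 2 i \sqrt{2} \cdot 3 + 10 = 6 i \sqrt{2} + 10 = 10 + 6 i \sqrt{2}$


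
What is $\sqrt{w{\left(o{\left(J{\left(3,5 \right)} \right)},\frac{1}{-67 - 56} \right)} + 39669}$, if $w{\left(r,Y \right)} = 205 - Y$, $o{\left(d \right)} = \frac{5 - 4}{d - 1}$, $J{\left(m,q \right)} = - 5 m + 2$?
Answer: $\frac{\sqrt{603253869}}{123} \approx 199.68$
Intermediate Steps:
$J{\left(m,q \right)} = 2 - 5 m$
$o{\left(d \right)} = \frac{1}{-1 + d}$ ($o{\left(d \right)} = 1 \frac{1}{-1 + d} = \frac{1}{-1 + d}$)
$\sqrt{w{\left(o{\left(J{\left(3,5 \right)} \right)},\frac{1}{-67 - 56} \right)} + 39669} = \sqrt{\left(205 - \frac{1}{-67 - 56}\right) + 39669} = \sqrt{\left(205 - \frac{1}{-123}\right) + 39669} = \sqrt{\left(205 - - \frac{1}{123}\right) + 39669} = \sqrt{\left(205 + \frac{1}{123}\right) + 39669} = \sqrt{\frac{25216}{123} + 39669} = \sqrt{\frac{4904503}{123}} = \frac{\sqrt{603253869}}{123}$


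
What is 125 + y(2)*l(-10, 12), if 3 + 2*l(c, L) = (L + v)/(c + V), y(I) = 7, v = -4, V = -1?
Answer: 2463/22 ≈ 111.95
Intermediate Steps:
l(c, L) = -3/2 + (-4 + L)/(2*(-1 + c)) (l(c, L) = -3/2 + ((L - 4)/(c - 1))/2 = -3/2 + ((-4 + L)/(-1 + c))/2 = -3/2 + (-4 + L)/(2*(-1 + c)))
125 + y(2)*l(-10, 12) = 125 + 7*((-1 + 12 - 3*(-10))/(2*(-1 - 10))) = 125 + 7*((½)*(-1 + 12 + 30)/(-11)) = 125 + 7*((½)*(-1/11)*41) = 125 + 7*(-41/22) = 125 - 287/22 = 2463/22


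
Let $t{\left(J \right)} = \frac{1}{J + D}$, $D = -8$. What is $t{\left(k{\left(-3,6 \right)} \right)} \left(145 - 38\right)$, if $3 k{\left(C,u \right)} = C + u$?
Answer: $- \frac{107}{7} \approx -15.286$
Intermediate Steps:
$k{\left(C,u \right)} = \frac{C}{3} + \frac{u}{3}$ ($k{\left(C,u \right)} = \frac{C + u}{3} = \frac{C}{3} + \frac{u}{3}$)
$t{\left(J \right)} = \frac{1}{-8 + J}$ ($t{\left(J \right)} = \frac{1}{J - 8} = \frac{1}{-8 + J}$)
$t{\left(k{\left(-3,6 \right)} \right)} \left(145 - 38\right) = \frac{145 - 38}{-8 + \left(\frac{1}{3} \left(-3\right) + \frac{1}{3} \cdot 6\right)} = \frac{1}{-8 + \left(-1 + 2\right)} 107 = \frac{1}{-8 + 1} \cdot 107 = \frac{1}{-7} \cdot 107 = \left(- \frac{1}{7}\right) 107 = - \frac{107}{7}$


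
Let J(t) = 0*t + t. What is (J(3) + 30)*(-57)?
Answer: -1881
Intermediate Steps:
J(t) = t (J(t) = 0 + t = t)
(J(3) + 30)*(-57) = (3 + 30)*(-57) = 33*(-57) = -1881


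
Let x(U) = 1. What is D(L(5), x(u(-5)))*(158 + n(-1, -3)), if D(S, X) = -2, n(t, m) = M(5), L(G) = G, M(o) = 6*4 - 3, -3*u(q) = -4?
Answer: -358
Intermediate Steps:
u(q) = 4/3 (u(q) = -⅓*(-4) = 4/3)
M(o) = 21 (M(o) = 24 - 3 = 21)
n(t, m) = 21
D(L(5), x(u(-5)))*(158 + n(-1, -3)) = -2*(158 + 21) = -2*179 = -358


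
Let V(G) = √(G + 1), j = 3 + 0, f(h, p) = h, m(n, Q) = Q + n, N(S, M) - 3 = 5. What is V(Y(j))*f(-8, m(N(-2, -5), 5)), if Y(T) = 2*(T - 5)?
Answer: -8*I*√3 ≈ -13.856*I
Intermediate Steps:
N(S, M) = 8 (N(S, M) = 3 + 5 = 8)
j = 3
Y(T) = -10 + 2*T (Y(T) = 2*(-5 + T) = -10 + 2*T)
V(G) = √(1 + G)
V(Y(j))*f(-8, m(N(-2, -5), 5)) = √(1 + (-10 + 2*3))*(-8) = √(1 + (-10 + 6))*(-8) = √(1 - 4)*(-8) = √(-3)*(-8) = (I*√3)*(-8) = -8*I*√3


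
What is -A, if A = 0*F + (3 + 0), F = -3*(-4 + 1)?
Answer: -3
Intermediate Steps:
F = 9 (F = -3*(-3) = 9)
A = 3 (A = 0*9 + (3 + 0) = 0 + 3 = 3)
-A = -1*3 = -3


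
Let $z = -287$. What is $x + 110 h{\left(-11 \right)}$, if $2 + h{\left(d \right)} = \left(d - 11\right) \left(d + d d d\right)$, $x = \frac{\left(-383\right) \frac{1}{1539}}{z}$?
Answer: $\frac{1434362682443}{441693} \approx 3.2474 \cdot 10^{6}$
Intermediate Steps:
$x = \frac{383}{441693}$ ($x = \frac{\left(-383\right) \frac{1}{1539}}{-287} = \left(-383\right) \frac{1}{1539} \left(- \frac{1}{287}\right) = \left(- \frac{383}{1539}\right) \left(- \frac{1}{287}\right) = \frac{383}{441693} \approx 0.00086712$)
$h{\left(d \right)} = -2 + \left(-11 + d\right) \left(d + d^{3}\right)$ ($h{\left(d \right)} = -2 + \left(d - 11\right) \left(d + d d d\right) = -2 + \left(-11 + d\right) \left(d + d^{2} d\right) = -2 + \left(-11 + d\right) \left(d + d^{3}\right)$)
$x + 110 h{\left(-11 \right)} = \frac{383}{441693} + 110 \left(-2 + \left(-11\right)^{2} + \left(-11\right)^{4} - -121 - 11 \left(-11\right)^{3}\right) = \frac{383}{441693} + 110 \left(-2 + 121 + 14641 + 121 - -14641\right) = \frac{383}{441693} + 110 \left(-2 + 121 + 14641 + 121 + 14641\right) = \frac{383}{441693} + 110 \cdot 29522 = \frac{383}{441693} + 3247420 = \frac{1434362682443}{441693}$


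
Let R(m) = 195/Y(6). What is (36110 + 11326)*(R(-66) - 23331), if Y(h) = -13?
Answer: -1107440856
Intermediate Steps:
R(m) = -15 (R(m) = 195/(-13) = 195*(-1/13) = -15)
(36110 + 11326)*(R(-66) - 23331) = (36110 + 11326)*(-15 - 23331) = 47436*(-23346) = -1107440856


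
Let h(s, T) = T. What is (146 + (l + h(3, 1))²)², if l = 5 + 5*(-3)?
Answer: 51529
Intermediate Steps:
l = -10 (l = 5 - 15 = -10)
(146 + (l + h(3, 1))²)² = (146 + (-10 + 1)²)² = (146 + (-9)²)² = (146 + 81)² = 227² = 51529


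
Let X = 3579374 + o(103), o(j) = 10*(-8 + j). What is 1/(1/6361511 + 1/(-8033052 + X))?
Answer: -28326078152008/1908783 ≈ -1.4840e+7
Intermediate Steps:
o(j) = -80 + 10*j
X = 3580324 (X = 3579374 + (-80 + 10*103) = 3579374 + (-80 + 1030) = 3579374 + 950 = 3580324)
1/(1/6361511 + 1/(-8033052 + X)) = 1/(1/6361511 + 1/(-8033052 + 3580324)) = 1/(1/6361511 + 1/(-4452728)) = 1/(1/6361511 - 1/4452728) = 1/(-1908783/28326078152008) = -28326078152008/1908783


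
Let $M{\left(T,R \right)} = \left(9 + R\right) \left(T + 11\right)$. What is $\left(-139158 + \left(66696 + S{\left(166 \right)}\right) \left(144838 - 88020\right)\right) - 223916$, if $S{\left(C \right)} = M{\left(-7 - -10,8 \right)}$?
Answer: $3802692938$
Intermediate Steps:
$M{\left(T,R \right)} = \left(9 + R\right) \left(11 + T\right)$
$S{\left(C \right)} = 238$ ($S{\left(C \right)} = 99 + 9 \left(-7 - -10\right) + 11 \cdot 8 + 8 \left(-7 - -10\right) = 99 + 9 \left(-7 + 10\right) + 88 + 8 \left(-7 + 10\right) = 99 + 9 \cdot 3 + 88 + 8 \cdot 3 = 99 + 27 + 88 + 24 = 238$)
$\left(-139158 + \left(66696 + S{\left(166 \right)}\right) \left(144838 - 88020\right)\right) - 223916 = \left(-139158 + \left(66696 + 238\right) \left(144838 - 88020\right)\right) - 223916 = \left(-139158 + 66934 \cdot 56818\right) - 223916 = \left(-139158 + 3803056012\right) - 223916 = 3802916854 - 223916 = 3802692938$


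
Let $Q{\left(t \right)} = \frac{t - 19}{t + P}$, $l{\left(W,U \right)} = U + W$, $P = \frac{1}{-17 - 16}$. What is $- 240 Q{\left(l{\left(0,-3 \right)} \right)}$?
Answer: $- \frac{8712}{5} \approx -1742.4$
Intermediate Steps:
$P = - \frac{1}{33}$ ($P = \frac{1}{-33} = - \frac{1}{33} \approx -0.030303$)
$Q{\left(t \right)} = \frac{-19 + t}{- \frac{1}{33} + t}$ ($Q{\left(t \right)} = \frac{t - 19}{t - \frac{1}{33}} = \frac{-19 + t}{- \frac{1}{33} + t}$)
$- 240 Q{\left(l{\left(0,-3 \right)} \right)} = - 240 \frac{33 \left(-19 + \left(-3 + 0\right)\right)}{-1 + 33 \left(-3 + 0\right)} = - 240 \frac{33 \left(-19 - 3\right)}{-1 + 33 \left(-3\right)} = - 240 \cdot 33 \frac{1}{-1 - 99} \left(-22\right) = - 240 \cdot 33 \frac{1}{-100} \left(-22\right) = - 240 \cdot 33 \left(- \frac{1}{100}\right) \left(-22\right) = \left(-240\right) \frac{363}{50} = - \frac{8712}{5}$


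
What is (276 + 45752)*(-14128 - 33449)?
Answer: -2189874156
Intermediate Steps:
(276 + 45752)*(-14128 - 33449) = 46028*(-47577) = -2189874156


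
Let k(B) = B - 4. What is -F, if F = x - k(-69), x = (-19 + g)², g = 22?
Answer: -82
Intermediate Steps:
k(B) = -4 + B
x = 9 (x = (-19 + 22)² = 3² = 9)
F = 82 (F = 9 - (-4 - 69) = 9 - 1*(-73) = 9 + 73 = 82)
-F = -1*82 = -82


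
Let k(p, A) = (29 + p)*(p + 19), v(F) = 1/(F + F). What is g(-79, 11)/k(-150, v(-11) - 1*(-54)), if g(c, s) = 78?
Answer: 78/15851 ≈ 0.0049208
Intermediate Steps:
v(F) = 1/(2*F)
k(p, A) = (19 + p)*(29 + p) (k(p, A) = (29 + p)*(19 + p) = (19 + p)*(29 + p))
g(-79, 11)/k(-150, v(-11) - 1*(-54)) = 78/(551 + (-150)² + 48*(-150)) = 78/(551 + 22500 - 7200) = 78/15851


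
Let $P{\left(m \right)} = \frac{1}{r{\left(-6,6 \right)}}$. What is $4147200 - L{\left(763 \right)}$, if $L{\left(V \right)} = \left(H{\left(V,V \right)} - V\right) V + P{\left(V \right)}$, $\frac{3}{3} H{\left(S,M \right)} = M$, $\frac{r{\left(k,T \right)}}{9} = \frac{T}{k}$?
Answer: $\frac{37324801}{9} \approx 4.1472 \cdot 10^{6}$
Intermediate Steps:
$r{\left(k,T \right)} = \frac{9 T}{k}$ ($r{\left(k,T \right)} = 9 \frac{T}{k} = \frac{9 T}{k}$)
$H{\left(S,M \right)} = M$
$P{\left(m \right)} = - \frac{1}{9}$ ($P{\left(m \right)} = \frac{1}{9 \cdot 6 \frac{1}{-6}} = \frac{1}{9 \cdot 6 \left(- \frac{1}{6}\right)} = \frac{1}{-9} = - \frac{1}{9}$)
$L{\left(V \right)} = - \frac{1}{9}$ ($L{\left(V \right)} = \left(V - V\right) V - \frac{1}{9} = 0 V - \frac{1}{9} = 0 - \frac{1}{9} = - \frac{1}{9}$)
$4147200 - L{\left(763 \right)} = 4147200 - - \frac{1}{9} = 4147200 + \frac{1}{9} = \frac{37324801}{9}$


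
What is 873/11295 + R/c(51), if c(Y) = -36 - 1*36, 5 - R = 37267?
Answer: 23385397/45180 ≈ 517.61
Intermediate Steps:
R = -37262 (R = 5 - 1*37267 = 5 - 37267 = -37262)
c(Y) = -72 (c(Y) = -36 - 36 = -72)
873/11295 + R/c(51) = 873/11295 - 37262/(-72) = 873*(1/11295) - 37262*(-1/72) = 97/1255 + 18631/36 = 23385397/45180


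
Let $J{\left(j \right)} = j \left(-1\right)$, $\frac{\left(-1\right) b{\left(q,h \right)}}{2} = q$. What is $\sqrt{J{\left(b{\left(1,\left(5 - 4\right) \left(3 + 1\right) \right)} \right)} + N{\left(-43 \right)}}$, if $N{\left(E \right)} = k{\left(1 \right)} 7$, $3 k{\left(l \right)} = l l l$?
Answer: $\frac{\sqrt{39}}{3} \approx 2.0817$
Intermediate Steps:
$k{\left(l \right)} = \frac{l^{3}}{3}$ ($k{\left(l \right)} = \frac{l l l}{3} = \frac{l^{2} l}{3} = \frac{l^{3}}{3}$)
$b{\left(q,h \right)} = - 2 q$
$J{\left(j \right)} = - j$
$N{\left(E \right)} = \frac{7}{3}$ ($N{\left(E \right)} = \frac{1^{3}}{3} \cdot 7 = \frac{1}{3} \cdot 1 \cdot 7 = \frac{1}{3} \cdot 7 = \frac{7}{3}$)
$\sqrt{J{\left(b{\left(1,\left(5 - 4\right) \left(3 + 1\right) \right)} \right)} + N{\left(-43 \right)}} = \sqrt{- \left(-2\right) 1 + \frac{7}{3}} = \sqrt{\left(-1\right) \left(-2\right) + \frac{7}{3}} = \sqrt{2 + \frac{7}{3}} = \sqrt{\frac{13}{3}} = \frac{\sqrt{39}}{3}$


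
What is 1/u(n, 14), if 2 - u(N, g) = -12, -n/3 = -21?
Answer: 1/14 ≈ 0.071429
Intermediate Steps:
n = 63 (n = -3*(-21) = 63)
u(N, g) = 14 (u(N, g) = 2 - 1*(-12) = 2 + 12 = 14)
1/u(n, 14) = 1/14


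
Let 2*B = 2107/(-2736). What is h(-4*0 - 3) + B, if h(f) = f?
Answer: -18523/5472 ≈ -3.3851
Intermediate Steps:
B = -2107/5472 (B = (2107/(-2736))/2 = (2107*(-1/2736))/2 = (½)*(-2107/2736) = -2107/5472 ≈ -0.38505)
h(-4*0 - 3) + B = (-4*0 - 3) - 2107/5472 = (0 - 3) - 2107/5472 = -3 - 2107/5472 = -18523/5472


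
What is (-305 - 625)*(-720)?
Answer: 669600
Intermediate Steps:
(-305 - 625)*(-720) = -930*(-720) = 669600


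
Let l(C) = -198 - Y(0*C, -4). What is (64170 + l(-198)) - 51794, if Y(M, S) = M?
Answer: 12178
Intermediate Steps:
l(C) = -198 (l(C) = -198 - 0*C = -198 - 1*0 = -198 + 0 = -198)
(64170 + l(-198)) - 51794 = (64170 - 198) - 51794 = 63972 - 51794 = 12178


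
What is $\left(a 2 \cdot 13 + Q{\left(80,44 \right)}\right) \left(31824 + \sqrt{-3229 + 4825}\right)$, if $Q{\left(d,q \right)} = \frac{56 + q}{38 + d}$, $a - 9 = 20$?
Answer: $\frac{1417313664}{59} + \frac{89072 \sqrt{399}}{59} \approx 2.4052 \cdot 10^{7}$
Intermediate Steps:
$a = 29$ ($a = 9 + 20 = 29$)
$Q{\left(d,q \right)} = \frac{56 + q}{38 + d}$
$\left(a 2 \cdot 13 + Q{\left(80,44 \right)}\right) \left(31824 + \sqrt{-3229 + 4825}\right) = \left(29 \cdot 2 \cdot 13 + \frac{56 + 44}{38 + 80}\right) \left(31824 + \sqrt{-3229 + 4825}\right) = \left(58 \cdot 13 + \frac{1}{118} \cdot 100\right) \left(31824 + \sqrt{1596}\right) = \left(754 + \frac{1}{118} \cdot 100\right) \left(31824 + 2 \sqrt{399}\right) = \left(754 + \frac{50}{59}\right) \left(31824 + 2 \sqrt{399}\right) = \frac{44536 \left(31824 + 2 \sqrt{399}\right)}{59} = \frac{1417313664}{59} + \frac{89072 \sqrt{399}}{59}$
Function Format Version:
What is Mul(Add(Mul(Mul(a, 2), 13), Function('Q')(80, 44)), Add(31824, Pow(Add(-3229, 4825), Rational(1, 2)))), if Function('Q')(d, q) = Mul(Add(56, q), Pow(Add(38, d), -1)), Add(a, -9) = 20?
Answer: Add(Rational(1417313664, 59), Mul(Rational(89072, 59), Pow(399, Rational(1, 2)))) ≈ 2.4052e+7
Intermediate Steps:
a = 29 (a = Add(9, 20) = 29)
Function('Q')(d, q) = Mul(Pow(Add(38, d), -1), Add(56, q))
Mul(Add(Mul(Mul(a, 2), 13), Function('Q')(80, 44)), Add(31824, Pow(Add(-3229, 4825), Rational(1, 2)))) = Mul(Add(Mul(Mul(29, 2), 13), Mul(Pow(Add(38, 80), -1), Add(56, 44))), Add(31824, Pow(Add(-3229, 4825), Rational(1, 2)))) = Mul(Add(Mul(58, 13), Mul(Pow(118, -1), 100)), Add(31824, Pow(1596, Rational(1, 2)))) = Mul(Add(754, Mul(Rational(1, 118), 100)), Add(31824, Mul(2, Pow(399, Rational(1, 2))))) = Mul(Add(754, Rational(50, 59)), Add(31824, Mul(2, Pow(399, Rational(1, 2))))) = Mul(Rational(44536, 59), Add(31824, Mul(2, Pow(399, Rational(1, 2))))) = Add(Rational(1417313664, 59), Mul(Rational(89072, 59), Pow(399, Rational(1, 2))))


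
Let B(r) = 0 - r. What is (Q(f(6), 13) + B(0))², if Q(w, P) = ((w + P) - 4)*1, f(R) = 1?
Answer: 100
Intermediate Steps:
Q(w, P) = -4 + P + w (Q(w, P) = ((P + w) - 4)*1 = (-4 + P + w)*1 = -4 + P + w)
B(r) = -r
(Q(f(6), 13) + B(0))² = ((-4 + 13 + 1) - 1*0)² = (10 + 0)² = 10² = 100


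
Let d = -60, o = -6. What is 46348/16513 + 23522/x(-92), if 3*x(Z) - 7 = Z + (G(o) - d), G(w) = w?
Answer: -1163819570/511903 ≈ -2273.5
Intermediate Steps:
x(Z) = 61/3 + Z/3 (x(Z) = 7/3 + (Z + (-6 - 1*(-60)))/3 = 7/3 + (Z + (-6 + 60))/3 = 7/3 + (Z + 54)/3 = 7/3 + (54 + Z)/3 = 7/3 + (18 + Z/3) = 61/3 + Z/3)
46348/16513 + 23522/x(-92) = 46348/16513 + 23522/(61/3 + (⅓)*(-92)) = 46348*(1/16513) + 23522/(61/3 - 92/3) = 46348/16513 + 23522/(-31/3) = 46348/16513 + 23522*(-3/31) = 46348/16513 - 70566/31 = -1163819570/511903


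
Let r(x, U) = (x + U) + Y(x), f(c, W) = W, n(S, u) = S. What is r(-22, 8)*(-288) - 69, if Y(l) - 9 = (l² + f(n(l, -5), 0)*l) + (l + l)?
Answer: -125349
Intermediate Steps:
Y(l) = 9 + l² + 2*l (Y(l) = 9 + ((l² + 0*l) + (l + l)) = 9 + ((l² + 0) + 2*l) = 9 + (l² + 2*l) = 9 + l² + 2*l)
r(x, U) = 9 + U + x² + 3*x (r(x, U) = (x + U) + (9 + x² + 2*x) = (U + x) + (9 + x² + 2*x) = 9 + U + x² + 3*x)
r(-22, 8)*(-288) - 69 = (9 + 8 + (-22)² + 3*(-22))*(-288) - 69 = (9 + 8 + 484 - 66)*(-288) - 69 = 435*(-288) - 69 = -125280 - 69 = -125349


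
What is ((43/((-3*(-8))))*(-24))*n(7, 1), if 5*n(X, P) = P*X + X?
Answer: -602/5 ≈ -120.40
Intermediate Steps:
n(X, P) = X/5 + P*X/5 (n(X, P) = (P*X + X)/5 = (X + P*X)/5 = X/5 + P*X/5)
((43/((-3*(-8))))*(-24))*n(7, 1) = ((43/((-3*(-8))))*(-24))*((⅕)*7*(1 + 1)) = ((43/24)*(-24))*((⅕)*7*2) = ((43*(1/24))*(-24))*(14/5) = ((43/24)*(-24))*(14/5) = -43*14/5 = -602/5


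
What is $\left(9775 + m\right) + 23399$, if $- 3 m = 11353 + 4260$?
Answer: $\frac{83909}{3} \approx 27970.0$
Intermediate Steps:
$m = - \frac{15613}{3}$ ($m = - \frac{11353 + 4260}{3} = \left(- \frac{1}{3}\right) 15613 = - \frac{15613}{3} \approx -5204.3$)
$\left(9775 + m\right) + 23399 = \left(9775 - \frac{15613}{3}\right) + 23399 = \frac{13712}{3} + 23399 = \frac{83909}{3}$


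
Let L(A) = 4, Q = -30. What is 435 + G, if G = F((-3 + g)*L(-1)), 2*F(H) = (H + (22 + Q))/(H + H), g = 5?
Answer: 435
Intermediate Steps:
F(H) = (-8 + H)/(4*H) (F(H) = ((H + (22 - 30))/(H + H))/2 = ((H - 8)/((2*H)))/2 = ((-8 + H)*(1/(2*H)))/2 = ((-8 + H)/(2*H))/2 = (-8 + H)/(4*H))
G = 0 (G = (-8 + (-3 + 5)*4)/(4*(((-3 + 5)*4))) = (-8 + 2*4)/(4*((2*4))) = (¼)*(-8 + 8)/8 = (¼)*(⅛)*0 = 0)
435 + G = 435 + 0 = 435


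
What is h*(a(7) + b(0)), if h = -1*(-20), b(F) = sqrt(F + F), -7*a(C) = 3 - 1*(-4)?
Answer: -20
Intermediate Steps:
a(C) = -1 (a(C) = -(3 - 1*(-4))/7 = -(3 + 4)/7 = -1/7*7 = -1)
b(F) = sqrt(2)*sqrt(F) (b(F) = sqrt(2*F) = sqrt(2)*sqrt(F))
h = 20
h*(a(7) + b(0)) = 20*(-1 + sqrt(2)*sqrt(0)) = 20*(-1 + sqrt(2)*0) = 20*(-1 + 0) = 20*(-1) = -20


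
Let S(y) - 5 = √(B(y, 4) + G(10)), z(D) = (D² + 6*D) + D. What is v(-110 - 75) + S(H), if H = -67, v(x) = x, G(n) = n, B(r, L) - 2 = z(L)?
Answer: -180 + 2*√14 ≈ -172.52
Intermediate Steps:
z(D) = D² + 7*D
B(r, L) = 2 + L*(7 + L)
S(y) = 5 + 2*√14 (S(y) = 5 + √((2 + 4*(7 + 4)) + 10) = 5 + √((2 + 4*11) + 10) = 5 + √((2 + 44) + 10) = 5 + √(46 + 10) = 5 + √56 = 5 + 2*√14)
v(-110 - 75) + S(H) = (-110 - 75) + (5 + 2*√14) = -185 + (5 + 2*√14) = -180 + 2*√14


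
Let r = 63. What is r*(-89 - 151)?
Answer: -15120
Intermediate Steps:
r*(-89 - 151) = 63*(-89 - 151) = 63*(-240) = -15120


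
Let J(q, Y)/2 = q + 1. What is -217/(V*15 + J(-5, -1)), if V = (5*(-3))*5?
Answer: 217/1133 ≈ 0.19153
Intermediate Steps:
V = -75 (V = -15*5 = -75)
J(q, Y) = 2 + 2*q (J(q, Y) = 2*(q + 1) = 2*(1 + q) = 2 + 2*q)
-217/(V*15 + J(-5, -1)) = -217/(-75*15 + (2 + 2*(-5))) = -217/(-1125 + (2 - 10)) = -217/(-1125 - 8) = -217/(-1133) = -217*(-1/1133) = 217/1133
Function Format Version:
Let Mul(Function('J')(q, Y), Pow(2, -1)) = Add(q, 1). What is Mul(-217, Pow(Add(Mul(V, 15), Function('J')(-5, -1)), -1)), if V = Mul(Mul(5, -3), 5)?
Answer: Rational(217, 1133) ≈ 0.19153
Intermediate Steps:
V = -75 (V = Mul(-15, 5) = -75)
Function('J')(q, Y) = Add(2, Mul(2, q)) (Function('J')(q, Y) = Mul(2, Add(q, 1)) = Mul(2, Add(1, q)) = Add(2, Mul(2, q)))
Mul(-217, Pow(Add(Mul(V, 15), Function('J')(-5, -1)), -1)) = Mul(-217, Pow(Add(Mul(-75, 15), Add(2, Mul(2, -5))), -1)) = Mul(-217, Pow(Add(-1125, Add(2, -10)), -1)) = Mul(-217, Pow(Add(-1125, -8), -1)) = Mul(-217, Pow(-1133, -1)) = Mul(-217, Rational(-1, 1133)) = Rational(217, 1133)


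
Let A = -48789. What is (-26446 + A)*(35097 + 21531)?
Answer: -4260407580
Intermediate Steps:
(-26446 + A)*(35097 + 21531) = (-26446 - 48789)*(35097 + 21531) = -75235*56628 = -4260407580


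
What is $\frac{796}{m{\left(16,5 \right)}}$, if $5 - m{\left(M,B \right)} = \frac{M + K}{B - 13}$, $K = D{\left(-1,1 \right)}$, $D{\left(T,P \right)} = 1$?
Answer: $\frac{6368}{57} \approx 111.72$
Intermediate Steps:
$K = 1$
$m{\left(M,B \right)} = 5 - \frac{1 + M}{-13 + B}$ ($m{\left(M,B \right)} = 5 - \frac{M + 1}{B - 13} = 5 - \frac{1 + M}{-13 + B}$)
$\frac{796}{m{\left(16,5 \right)}} = \frac{796}{\frac{1}{-13 + 5} \left(-66 - 16 + 5 \cdot 5\right)} = \frac{796}{\frac{1}{-8} \left(-66 - 16 + 25\right)} = \frac{796}{\left(- \frac{1}{8}\right) \left(-57\right)} = \frac{796}{\frac{57}{8}} = 796 \cdot \frac{8}{57} = \frac{6368}{57}$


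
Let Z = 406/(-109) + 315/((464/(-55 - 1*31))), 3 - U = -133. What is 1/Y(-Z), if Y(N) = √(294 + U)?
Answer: √430/430 ≈ 0.048224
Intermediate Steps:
U = 136 (U = 3 - 1*(-133) = 3 + 133 = 136)
Z = -1570597/25288 (Z = 406*(-1/109) + 315/((464/(-55 - 31))) = -406/109 + 315/((464/(-86))) = -406/109 + 315/((464*(-1/86))) = -406/109 + 315/(-232/43) = -406/109 + 315*(-43/232) = -406/109 - 13545/232 = -1570597/25288 ≈ -62.108)
Y(N) = √430 (Y(N) = √(294 + 136) = √430)
1/Y(-Z) = 1/(√430) = √430/430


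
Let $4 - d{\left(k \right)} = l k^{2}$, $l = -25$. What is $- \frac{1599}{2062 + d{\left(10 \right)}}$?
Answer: $- \frac{533}{1522} \approx -0.3502$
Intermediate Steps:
$d{\left(k \right)} = 4 + 25 k^{2}$ ($d{\left(k \right)} = 4 - - 25 k^{2} = 4 + 25 k^{2}$)
$- \frac{1599}{2062 + d{\left(10 \right)}} = - \frac{1599}{2062 + \left(4 + 25 \cdot 10^{2}\right)} = - \frac{1599}{2062 + \left(4 + 25 \cdot 100\right)} = - \frac{1599}{2062 + \left(4 + 2500\right)} = - \frac{1599}{2062 + 2504} = - \frac{1599}{4566} = \left(-1599\right) \frac{1}{4566} = - \frac{533}{1522}$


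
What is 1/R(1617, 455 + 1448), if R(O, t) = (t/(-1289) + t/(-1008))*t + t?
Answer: -1299312/5845785737 ≈ -0.00022226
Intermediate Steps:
R(O, t) = t - 2297*t²/1299312 (R(O, t) = (t*(-1/1289) + t*(-1/1008))*t + t = (-t/1289 - t/1008)*t + t = (-2297*t/1299312)*t + t = -2297*t²/1299312 + t = t - 2297*t²/1299312)
1/R(1617, 455 + 1448) = 1/((455 + 1448)*(1299312 - 2297*(455 + 1448))/1299312) = 1/((1/1299312)*1903*(1299312 - 2297*1903)) = 1/((1/1299312)*1903*(1299312 - 4371191)) = 1/((1/1299312)*1903*(-3071879)) = 1/(-5845785737/1299312) = -1299312/5845785737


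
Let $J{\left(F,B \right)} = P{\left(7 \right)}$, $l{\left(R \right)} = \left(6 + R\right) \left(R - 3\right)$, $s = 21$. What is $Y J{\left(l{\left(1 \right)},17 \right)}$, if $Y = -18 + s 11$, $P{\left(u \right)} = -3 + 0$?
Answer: $-639$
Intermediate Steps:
$P{\left(u \right)} = -3$
$Y = 213$ ($Y = -18 + 21 \cdot 11 = -18 + 231 = 213$)
$l{\left(R \right)} = \left(-3 + R\right) \left(6 + R\right)$ ($l{\left(R \right)} = \left(6 + R\right) \left(-3 + R\right) = \left(-3 + R\right) \left(6 + R\right)$)
$J{\left(F,B \right)} = -3$
$Y J{\left(l{\left(1 \right)},17 \right)} = 213 \left(-3\right) = -639$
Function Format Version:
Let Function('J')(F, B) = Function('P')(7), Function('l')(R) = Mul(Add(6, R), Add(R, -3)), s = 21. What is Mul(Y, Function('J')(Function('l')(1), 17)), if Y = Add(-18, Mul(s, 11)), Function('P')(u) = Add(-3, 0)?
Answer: -639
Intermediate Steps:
Function('P')(u) = -3
Y = 213 (Y = Add(-18, Mul(21, 11)) = Add(-18, 231) = 213)
Function('l')(R) = Mul(Add(-3, R), Add(6, R)) (Function('l')(R) = Mul(Add(6, R), Add(-3, R)) = Mul(Add(-3, R), Add(6, R)))
Function('J')(F, B) = -3
Mul(Y, Function('J')(Function('l')(1), 17)) = Mul(213, -3) = -639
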